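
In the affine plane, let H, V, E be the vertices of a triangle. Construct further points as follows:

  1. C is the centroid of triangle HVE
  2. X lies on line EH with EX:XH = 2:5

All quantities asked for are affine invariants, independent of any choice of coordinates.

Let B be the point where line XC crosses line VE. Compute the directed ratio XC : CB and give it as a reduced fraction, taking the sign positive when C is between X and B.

Choose coordinates H = (0, 0), V = (1, 0), E = (0, 1).
1. C is the centroid of triangle HVE ⇒ C = (1/3, 1/3)
2. X lies on line EH with EX:XH = 2:5 ⇒ X = (0, 5/7)
line XC meets VE at B = (-2, 3)
C = X + t·(B−X) with t = -1/6, so XC:CB = -1/6:7/6

XC:CB = -1/7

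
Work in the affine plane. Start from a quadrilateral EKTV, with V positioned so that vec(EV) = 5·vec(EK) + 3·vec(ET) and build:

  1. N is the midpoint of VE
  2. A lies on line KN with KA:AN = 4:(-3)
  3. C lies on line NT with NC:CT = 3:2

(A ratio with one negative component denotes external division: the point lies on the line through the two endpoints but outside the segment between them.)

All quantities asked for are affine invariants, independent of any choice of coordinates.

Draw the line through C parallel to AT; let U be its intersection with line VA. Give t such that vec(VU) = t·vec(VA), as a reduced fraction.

Assign E = (0, 0), K = (1, 0), T = (0, 1), V = (5, 3) — the answer is frame-independent, so this choice is without loss of generality.
1. N is the midpoint of VE ⇒ N = (5/2, 3/2)
2. A lies on line KN with KA:AN = 4:(-3) ⇒ A = (7, 6)
3. C lies on line NT with NC:CT = 3:2 ⇒ C = (1, 6/5)
through C parallel to AT: direction (-7, -5); meets VA at U = (349/55, 276/55)
U = V + t·(A−V) with t = 37/55

t = 37/55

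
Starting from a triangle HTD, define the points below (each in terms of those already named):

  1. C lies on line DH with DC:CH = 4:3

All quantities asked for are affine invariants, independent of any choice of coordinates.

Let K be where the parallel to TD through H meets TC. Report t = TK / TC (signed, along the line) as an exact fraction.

t = 7/4

Choose coordinates H = (0, 0), T = (1, 0), D = (0, 1).
1. C lies on line DH with DC:CH = 4:3 ⇒ C = (0, 3/7)
through H parallel to TD: direction (-1, 1); meets TC at K = (-3/4, 3/4)
K = T + t·(C−T) with t = 7/4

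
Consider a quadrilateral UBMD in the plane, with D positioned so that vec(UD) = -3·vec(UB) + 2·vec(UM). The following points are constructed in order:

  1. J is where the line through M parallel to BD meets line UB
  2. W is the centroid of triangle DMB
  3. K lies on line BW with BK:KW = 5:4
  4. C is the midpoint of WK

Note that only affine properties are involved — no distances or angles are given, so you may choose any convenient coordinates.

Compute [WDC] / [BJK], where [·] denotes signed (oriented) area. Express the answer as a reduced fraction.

[WDC]:[BJK] = 4/15

Choose coordinates U = (0, 0), B = (1, 0), M = (0, 1), D = (-3, 2).
1. J is where the line through M parallel to BD meets line UB ⇒ J = (2, 0)
2. W is the centroid of triangle DMB ⇒ W = (-2/3, 1)
3. K lies on line BW with BK:KW = 5:4 ⇒ K = (2/27, 5/9)
4. C is the midpoint of WK ⇒ C = (-8/27, 7/9)
2·[WDC] = 4/27, 2·[BJK] = 5/9
[WDC]:[BJK] = 4/27:5/9 = 4/15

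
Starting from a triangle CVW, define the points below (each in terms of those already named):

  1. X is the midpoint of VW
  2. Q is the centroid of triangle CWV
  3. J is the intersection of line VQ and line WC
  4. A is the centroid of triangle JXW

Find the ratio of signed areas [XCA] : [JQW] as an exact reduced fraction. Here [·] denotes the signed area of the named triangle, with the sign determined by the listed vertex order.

Set C = (0, 0), V = (1, 0), W = (0, 1); any affine frame gives the same invariant.
1. X is the midpoint of VW ⇒ X = (1/2, 1/2)
2. Q is the centroid of triangle CWV ⇒ Q = (1/3, 1/3)
3. J is the intersection of line VQ and line WC ⇒ J = (0, 1/2)
4. A is the centroid of triangle JXW ⇒ A = (1/6, 2/3)
2·[XCA] = -1/4, 2·[JQW] = 1/6
[XCA]:[JQW] = -1/4:1/6 = -3/2

[XCA]:[JQW] = -3/2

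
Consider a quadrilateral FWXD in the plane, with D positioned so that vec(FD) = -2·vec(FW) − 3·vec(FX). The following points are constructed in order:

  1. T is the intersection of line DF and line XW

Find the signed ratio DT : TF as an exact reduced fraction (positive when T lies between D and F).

DT:TF = -6

Assign F = (0, 0), W = (1, 0), X = (0, 1), D = (-2, -3) — the answer is frame-independent, so this choice is without loss of generality.
1. T is the intersection of line DF and line XW ⇒ T = (2/5, 3/5)
T = D + t·(F−D) with t = 6/5, so DT:TF = t:(1−t) = 6/5:-1/5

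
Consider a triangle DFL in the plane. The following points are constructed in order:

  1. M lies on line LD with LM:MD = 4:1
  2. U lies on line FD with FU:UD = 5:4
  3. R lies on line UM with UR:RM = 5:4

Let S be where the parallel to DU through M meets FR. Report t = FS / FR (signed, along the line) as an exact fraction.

Assign D = (0, 0), F = (1, 0), L = (0, 1) — the answer is frame-independent, so this choice is without loss of generality.
1. M lies on line LD with LM:MD = 4:1 ⇒ M = (0, 1/5)
2. U lies on line FD with FU:UD = 5:4 ⇒ U = (4/9, 0)
3. R lies on line UM with UR:RM = 5:4 ⇒ R = (16/81, 1/9)
through M parallel to DU: direction (4/9, 0); meets FR at S = (-4/9, 1/5)
S = F + t·(R−F) with t = 9/5

t = 9/5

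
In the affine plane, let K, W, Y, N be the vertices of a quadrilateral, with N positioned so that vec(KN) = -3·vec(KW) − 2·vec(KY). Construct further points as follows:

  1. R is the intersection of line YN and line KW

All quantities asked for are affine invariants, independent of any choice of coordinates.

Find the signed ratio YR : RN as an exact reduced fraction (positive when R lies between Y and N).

Choose coordinates K = (0, 0), W = (1, 0), Y = (0, 1), N = (-3, -2).
1. R is the intersection of line YN and line KW ⇒ R = (-1, 0)
R = Y + t·(N−Y) with t = 1/3, so YR:RN = t:(1−t) = 1/3:2/3

YR:RN = 1/2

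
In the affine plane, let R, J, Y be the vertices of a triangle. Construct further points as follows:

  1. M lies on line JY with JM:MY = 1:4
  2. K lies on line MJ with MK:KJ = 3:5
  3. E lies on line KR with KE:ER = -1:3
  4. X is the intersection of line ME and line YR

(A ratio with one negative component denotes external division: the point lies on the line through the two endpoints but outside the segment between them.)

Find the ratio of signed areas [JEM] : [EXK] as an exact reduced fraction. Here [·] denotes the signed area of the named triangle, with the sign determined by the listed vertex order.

Choose coordinates R = (0, 0), J = (1, 0), Y = (0, 1).
1. M lies on line JY with JM:MY = 1:4 ⇒ M = (4/5, 1/5)
2. K lies on line MJ with MK:KJ = 3:5 ⇒ K = (7/8, 1/8)
3. E lies on line KR with KE:ER = -1:3 ⇒ E = (21/16, 3/16)
4. X is the intersection of line ME and line YR ⇒ X = (0, 9/41)
2·[JEM] = 1/10, 2·[EXK] = 63/656
[JEM]:[EXK] = 1/10:63/656 = 328/315

[JEM]:[EXK] = 328/315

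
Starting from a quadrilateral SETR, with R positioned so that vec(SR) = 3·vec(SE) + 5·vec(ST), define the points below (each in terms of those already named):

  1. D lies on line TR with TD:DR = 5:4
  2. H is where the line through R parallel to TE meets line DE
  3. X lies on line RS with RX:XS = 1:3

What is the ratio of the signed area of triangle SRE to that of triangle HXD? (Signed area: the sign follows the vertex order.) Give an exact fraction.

Assign S = (0, 0), E = (1, 0), T = (0, 1), R = (3, 5) — the answer is frame-independent, so this choice is without loss of generality.
1. D lies on line TR with TD:DR = 5:4 ⇒ D = (5/3, 29/9)
2. H is where the line through R parallel to TE meets line DE ⇒ H = (11/5, 29/5)
3. X lies on line RS with RX:XS = 1:3 ⇒ X = (9/4, 15/4)
2·[SRE] = -5, 2·[HXD] = -11/9
[SRE]:[HXD] = -5:-11/9 = 45/11

[SRE]:[HXD] = 45/11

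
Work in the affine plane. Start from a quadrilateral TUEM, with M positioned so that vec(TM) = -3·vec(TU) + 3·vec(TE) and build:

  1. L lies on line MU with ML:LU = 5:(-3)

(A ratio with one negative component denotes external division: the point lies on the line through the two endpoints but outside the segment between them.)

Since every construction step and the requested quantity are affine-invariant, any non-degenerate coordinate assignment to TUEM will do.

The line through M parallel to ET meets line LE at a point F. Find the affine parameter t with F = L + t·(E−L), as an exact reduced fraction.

t = 10/7

Choose coordinates T = (0, 0), U = (1, 0), E = (0, 1), M = (-3, 3).
1. L lies on line MU with ML:LU = 5:(-3) ⇒ L = (7, -9/2)
through M parallel to ET: direction (0, -1); meets LE at F = (-3, 47/14)
F = L + t·(E−L) with t = 10/7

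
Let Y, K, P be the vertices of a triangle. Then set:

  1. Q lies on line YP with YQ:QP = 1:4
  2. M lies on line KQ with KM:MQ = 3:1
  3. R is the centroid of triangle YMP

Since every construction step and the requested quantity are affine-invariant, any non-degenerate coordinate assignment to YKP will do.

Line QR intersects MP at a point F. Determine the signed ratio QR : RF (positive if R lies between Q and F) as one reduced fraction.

QR:RF = 7/5

Set Y = (0, 0), K = (1, 0), P = (0, 1); any affine frame gives the same invariant.
1. Q lies on line YP with YQ:QP = 1:4 ⇒ Q = (0, 1/5)
2. M lies on line KQ with KM:MQ = 3:1 ⇒ M = (1/4, 3/20)
3. R is the centroid of triangle YMP ⇒ R = (1/12, 23/60)
line QR meets MP at F = (1/7, 18/35)
R = Q + t·(F−Q) with t = 7/12, so QR:RF = 7/12:5/12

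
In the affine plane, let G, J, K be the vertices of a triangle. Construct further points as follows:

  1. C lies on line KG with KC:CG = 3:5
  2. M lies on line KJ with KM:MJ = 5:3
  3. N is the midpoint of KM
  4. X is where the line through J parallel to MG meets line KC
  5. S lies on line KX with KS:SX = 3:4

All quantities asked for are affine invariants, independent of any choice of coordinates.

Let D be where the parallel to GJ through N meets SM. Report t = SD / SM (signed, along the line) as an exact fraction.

t = 209/34

Work in coordinates with G = (0, 0), J = (1, 0), K = (0, 1).
1. C lies on line KG with KC:CG = 3:5 ⇒ C = (0, 5/8)
2. M lies on line KJ with KM:MJ = 5:3 ⇒ M = (5/8, 3/8)
3. N is the midpoint of KM ⇒ N = (5/16, 11/16)
4. X is where the line through J parallel to MG meets line KC ⇒ X = (0, -3/5)
5. S lies on line KX with KS:SX = 3:4 ⇒ S = (0, 11/35)
through N parallel to GJ: direction (1, 0); meets SM at D = (1045/272, 11/16)
D = S + t·(M−S) with t = 209/34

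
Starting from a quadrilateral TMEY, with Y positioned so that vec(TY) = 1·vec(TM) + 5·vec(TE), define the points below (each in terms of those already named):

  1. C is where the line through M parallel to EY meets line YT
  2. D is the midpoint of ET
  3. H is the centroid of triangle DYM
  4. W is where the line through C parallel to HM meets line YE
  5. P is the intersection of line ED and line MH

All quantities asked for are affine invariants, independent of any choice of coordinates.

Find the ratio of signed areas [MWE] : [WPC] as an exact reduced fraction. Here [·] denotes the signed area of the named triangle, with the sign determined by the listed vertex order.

Choose coordinates T = (0, 0), M = (1, 0), E = (0, 1), Y = (1, 5).
1. C is where the line through M parallel to EY meets line YT ⇒ C = (-4, -20)
2. D is the midpoint of ET ⇒ D = (0, 1/2)
3. H is the centroid of triangle DYM ⇒ H = (2/3, 11/6)
4. W is where the line through C parallel to HM meets line YE ⇒ W = (-86/19, -325/19)
5. P is the intersection of line ED and line MH ⇒ P = (0, 11/2)
2·[MWE] = -430/19, 2·[WPC] = -25
[MWE]:[WPC] = -430/19:-25 = 86/95

[MWE]:[WPC] = 86/95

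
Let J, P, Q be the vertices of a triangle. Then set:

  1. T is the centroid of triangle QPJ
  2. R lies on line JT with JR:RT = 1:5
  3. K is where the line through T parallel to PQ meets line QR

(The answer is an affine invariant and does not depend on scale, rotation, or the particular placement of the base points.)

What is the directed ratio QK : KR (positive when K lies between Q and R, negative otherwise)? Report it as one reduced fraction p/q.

QK:KR = 3/5

Work in coordinates with J = (0, 0), P = (1, 0), Q = (0, 1).
1. T is the centroid of triangle QPJ ⇒ T = (1/3, 1/3)
2. R lies on line JT with JR:RT = 1:5 ⇒ R = (1/18, 1/18)
3. K is where the line through T parallel to PQ meets line QR ⇒ K = (1/48, 31/48)
K = Q + t·(R−Q) with t = 3/8, so QK:KR = t:(1−t) = 3/8:5/8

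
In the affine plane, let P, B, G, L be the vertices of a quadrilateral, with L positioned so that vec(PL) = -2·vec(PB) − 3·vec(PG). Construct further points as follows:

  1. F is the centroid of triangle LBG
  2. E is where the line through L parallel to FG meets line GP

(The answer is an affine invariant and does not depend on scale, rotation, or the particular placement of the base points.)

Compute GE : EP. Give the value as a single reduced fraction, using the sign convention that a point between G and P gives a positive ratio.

Assign P = (0, 0), B = (1, 0), G = (0, 1), L = (-2, -3) — the answer is frame-independent, so this choice is without loss of generality.
1. F is the centroid of triangle LBG ⇒ F = (-1/3, -2/3)
2. E is where the line through L parallel to FG meets line GP ⇒ E = (0, 7)
E = G + t·(P−G) with t = -6, so GE:EP = t:(1−t) = -6:7

GE:EP = -6/7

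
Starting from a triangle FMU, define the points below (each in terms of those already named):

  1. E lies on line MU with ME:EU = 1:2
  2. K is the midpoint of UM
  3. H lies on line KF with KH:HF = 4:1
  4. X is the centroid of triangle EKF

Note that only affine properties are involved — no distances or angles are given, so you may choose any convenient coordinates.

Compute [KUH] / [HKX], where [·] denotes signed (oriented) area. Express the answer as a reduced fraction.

[KUH]:[HKX] = -9

Work in coordinates with F = (0, 0), M = (1, 0), U = (0, 1).
1. E lies on line MU with ME:EU = 1:2 ⇒ E = (2/3, 1/3)
2. K is the midpoint of UM ⇒ K = (1/2, 1/2)
3. H lies on line KF with KH:HF = 4:1 ⇒ H = (1/10, 1/10)
4. X is the centroid of triangle EKF ⇒ X = (7/18, 5/18)
2·[KUH] = 2/5, 2·[HKX] = -2/45
[KUH]:[HKX] = 2/5:-2/45 = -9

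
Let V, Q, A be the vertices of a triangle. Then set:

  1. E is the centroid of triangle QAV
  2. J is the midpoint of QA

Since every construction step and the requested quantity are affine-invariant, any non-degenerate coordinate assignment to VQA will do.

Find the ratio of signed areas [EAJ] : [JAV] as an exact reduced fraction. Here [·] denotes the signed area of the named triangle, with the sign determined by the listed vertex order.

Set V = (0, 0), Q = (1, 0), A = (0, 1); any affine frame gives the same invariant.
1. E is the centroid of triangle QAV ⇒ E = (1/3, 1/3)
2. J is the midpoint of QA ⇒ J = (1/2, 1/2)
2·[EAJ] = -1/6, 2·[JAV] = 1/2
[EAJ]:[JAV] = -1/6:1/2 = -1/3

[EAJ]:[JAV] = -1/3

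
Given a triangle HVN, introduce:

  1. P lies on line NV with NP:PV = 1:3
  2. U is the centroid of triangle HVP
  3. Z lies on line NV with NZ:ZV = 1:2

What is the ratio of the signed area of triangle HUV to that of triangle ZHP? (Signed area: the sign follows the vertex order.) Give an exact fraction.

[HUV]:[ZHP] = 3

Work in coordinates with H = (0, 0), V = (1, 0), N = (0, 1).
1. P lies on line NV with NP:PV = 1:3 ⇒ P = (1/4, 3/4)
2. U is the centroid of triangle HVP ⇒ U = (5/12, 1/4)
3. Z lies on line NV with NZ:ZV = 1:2 ⇒ Z = (1/3, 2/3)
2·[HUV] = -1/4, 2·[ZHP] = -1/12
[HUV]:[ZHP] = -1/4:-1/12 = 3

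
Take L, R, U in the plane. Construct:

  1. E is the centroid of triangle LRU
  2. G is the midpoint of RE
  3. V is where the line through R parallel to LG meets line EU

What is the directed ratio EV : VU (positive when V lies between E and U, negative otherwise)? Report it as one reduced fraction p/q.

EV:VU = -2/5

Assign L = (0, 0), R = (1, 0), U = (0, 1) — the answer is frame-independent, so this choice is without loss of generality.
1. E is the centroid of triangle LRU ⇒ E = (1/3, 1/3)
2. G is the midpoint of RE ⇒ G = (2/3, 1/6)
3. V is where the line through R parallel to LG meets line EU ⇒ V = (5/9, -1/9)
V = E + t·(U−E) with t = -2/3, so EV:VU = t:(1−t) = -2/3:5/3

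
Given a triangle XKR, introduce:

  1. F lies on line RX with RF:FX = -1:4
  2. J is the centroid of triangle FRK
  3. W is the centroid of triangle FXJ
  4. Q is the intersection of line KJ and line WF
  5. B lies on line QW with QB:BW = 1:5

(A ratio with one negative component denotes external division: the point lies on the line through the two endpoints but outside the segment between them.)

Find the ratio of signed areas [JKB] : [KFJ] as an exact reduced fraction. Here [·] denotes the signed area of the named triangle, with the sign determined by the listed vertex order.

[JKB]:[KFJ] = -1/3

Set X = (0, 0), K = (1, 0), R = (0, 1); any affine frame gives the same invariant.
1. F lies on line RX with RF:FX = -1:4 ⇒ F = (0, 4/3)
2. J is the centroid of triangle FRK ⇒ J = (1/3, 7/9)
3. W is the centroid of triangle FXJ ⇒ W = (1/9, 19/27)
4. Q is the intersection of line KJ and line WF ⇒ Q = (1/27, 91/81)
5. B lies on line QW with QB:BW = 1:5 ⇒ B = (4/81, 256/243)
2·[JKB] = -1/27, 2·[KFJ] = 1/9
[JKB]:[KFJ] = -1/27:1/9 = -1/3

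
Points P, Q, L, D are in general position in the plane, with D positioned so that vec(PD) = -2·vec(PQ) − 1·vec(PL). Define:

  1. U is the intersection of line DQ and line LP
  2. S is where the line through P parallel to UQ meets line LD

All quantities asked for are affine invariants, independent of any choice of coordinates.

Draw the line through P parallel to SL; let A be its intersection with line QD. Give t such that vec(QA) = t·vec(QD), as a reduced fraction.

Assign P = (0, 0), Q = (1, 0), L = (0, 1), D = (-2, -1) — the answer is frame-independent, so this choice is without loss of generality.
1. U is the intersection of line DQ and line LP ⇒ U = (0, -1/3)
2. S is where the line through P parallel to UQ meets line LD ⇒ S = (-3/2, -1/2)
through P parallel to SL: direction (3/2, 3/2); meets QD at A = (-1/2, -1/2)
A = Q + t·(D−Q) with t = 1/2

t = 1/2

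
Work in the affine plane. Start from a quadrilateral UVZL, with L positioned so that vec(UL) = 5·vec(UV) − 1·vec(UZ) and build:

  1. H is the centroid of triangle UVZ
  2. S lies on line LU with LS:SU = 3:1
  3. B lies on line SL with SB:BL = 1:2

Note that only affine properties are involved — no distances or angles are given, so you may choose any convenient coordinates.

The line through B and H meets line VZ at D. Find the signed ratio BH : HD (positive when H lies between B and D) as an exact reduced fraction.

BH:HD = -4

Work in coordinates with U = (0, 0), V = (1, 0), Z = (0, 1), L = (5, -1).
1. H is the centroid of triangle UVZ ⇒ H = (1/3, 1/3)
2. S lies on line LU with LS:SU = 3:1 ⇒ S = (5/4, -1/4)
3. B lies on line SL with SB:BL = 1:2 ⇒ B = (5/2, -1/2)
line BH meets VZ at D = (7/8, 1/8)
H = B + t·(D−B) with t = 4/3, so BH:HD = 4/3:-1/3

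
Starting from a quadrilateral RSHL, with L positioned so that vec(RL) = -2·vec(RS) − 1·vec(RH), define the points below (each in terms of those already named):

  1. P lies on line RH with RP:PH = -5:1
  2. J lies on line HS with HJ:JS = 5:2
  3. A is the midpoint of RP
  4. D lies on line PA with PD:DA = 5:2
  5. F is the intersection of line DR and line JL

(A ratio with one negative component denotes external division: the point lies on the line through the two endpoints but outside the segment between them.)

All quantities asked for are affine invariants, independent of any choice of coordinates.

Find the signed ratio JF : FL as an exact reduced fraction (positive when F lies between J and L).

Set R = (0, 0), S = (1, 0), H = (0, 1), L = (-2, -1); any affine frame gives the same invariant.
1. P lies on line RH with RP:PH = -5:1 ⇒ P = (0, 5/4)
2. J lies on line HS with HJ:JS = 5:2 ⇒ J = (5/7, 2/7)
3. A is the midpoint of RP ⇒ A = (0, 5/8)
4. D lies on line PA with PD:DA = 5:2 ⇒ D = (0, 45/56)
5. F is the intersection of line DR and line JL ⇒ F = (0, -1/19)
F = J + t·(L−J) with t = 5/19, so JF:FL = t:(1−t) = 5/19:14/19

JF:FL = 5/14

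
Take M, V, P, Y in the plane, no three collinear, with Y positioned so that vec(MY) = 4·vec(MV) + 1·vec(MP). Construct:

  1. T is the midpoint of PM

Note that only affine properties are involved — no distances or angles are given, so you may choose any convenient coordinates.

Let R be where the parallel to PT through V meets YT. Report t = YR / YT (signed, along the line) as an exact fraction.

t = 3/4

Choose coordinates M = (0, 0), V = (1, 0), P = (0, 1), Y = (4, 1).
1. T is the midpoint of PM ⇒ T = (0, 1/2)
through V parallel to PT: direction (0, -1/2); meets YT at R = (1, 5/8)
R = Y + t·(T−Y) with t = 3/4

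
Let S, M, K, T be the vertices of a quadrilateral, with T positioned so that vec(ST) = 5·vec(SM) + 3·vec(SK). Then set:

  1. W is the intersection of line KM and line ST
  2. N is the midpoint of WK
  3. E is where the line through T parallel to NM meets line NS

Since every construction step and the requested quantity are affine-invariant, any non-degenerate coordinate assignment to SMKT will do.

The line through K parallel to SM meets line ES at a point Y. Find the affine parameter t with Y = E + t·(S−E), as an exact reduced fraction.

Choose coordinates S = (0, 0), M = (1, 0), K = (0, 1), T = (5, 3).
1. W is the intersection of line KM and line ST ⇒ W = (5/8, 3/8)
2. N is the midpoint of WK ⇒ N = (5/16, 11/16)
3. E is where the line through T parallel to NM meets line NS ⇒ E = (5/2, 11/2)
through K parallel to SM: direction (1, 0); meets ES at Y = (5/11, 1)
Y = E + t·(S−E) with t = 9/11

t = 9/11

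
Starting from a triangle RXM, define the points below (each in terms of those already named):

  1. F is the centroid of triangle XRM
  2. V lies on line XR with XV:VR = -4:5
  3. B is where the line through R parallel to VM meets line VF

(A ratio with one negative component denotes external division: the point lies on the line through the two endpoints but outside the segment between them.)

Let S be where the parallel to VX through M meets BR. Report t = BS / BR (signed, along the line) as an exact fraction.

t = -4/5

Assign R = (0, 0), X = (1, 0), M = (0, 1) — the answer is frame-independent, so this choice is without loss of generality.
1. F is the centroid of triangle XRM ⇒ F = (1/3, 1/3)
2. V lies on line XR with XV:VR = -4:5 ⇒ V = (5, 0)
3. B is where the line through R parallel to VM meets line VF ⇒ B = (-25/9, 5/9)
through M parallel to VX: direction (-4, 0); meets BR at S = (-5, 1)
S = B + t·(R−B) with t = -4/5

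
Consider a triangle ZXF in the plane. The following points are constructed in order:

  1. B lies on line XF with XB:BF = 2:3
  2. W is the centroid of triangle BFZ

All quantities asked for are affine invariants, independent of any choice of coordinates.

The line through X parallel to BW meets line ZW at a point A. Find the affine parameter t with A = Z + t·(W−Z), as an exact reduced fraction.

Choose coordinates Z = (0, 0), X = (1, 0), F = (0, 1).
1. B lies on line XF with XB:BF = 2:3 ⇒ B = (3/5, 2/5)
2. W is the centroid of triangle BFZ ⇒ W = (1/5, 7/15)
through X parallel to BW: direction (-2/5, 1/15); meets ZW at A = (1/15, 7/45)
A = Z + t·(W−Z) with t = 1/3

t = 1/3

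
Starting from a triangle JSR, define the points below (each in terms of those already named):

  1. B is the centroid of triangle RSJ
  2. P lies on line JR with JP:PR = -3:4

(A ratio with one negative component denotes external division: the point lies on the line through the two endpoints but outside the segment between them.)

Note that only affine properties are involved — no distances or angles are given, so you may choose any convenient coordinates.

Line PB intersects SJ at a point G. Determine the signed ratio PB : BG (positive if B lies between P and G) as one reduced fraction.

PB:BG = -10

Work in coordinates with J = (0, 0), S = (1, 0), R = (0, 1).
1. B is the centroid of triangle RSJ ⇒ B = (1/3, 1/3)
2. P lies on line JR with JP:PR = -3:4 ⇒ P = (0, -3)
line PB meets SJ at G = (3/10, 0)
B = P + t·(G−P) with t = 10/9, so PB:BG = 10/9:-1/9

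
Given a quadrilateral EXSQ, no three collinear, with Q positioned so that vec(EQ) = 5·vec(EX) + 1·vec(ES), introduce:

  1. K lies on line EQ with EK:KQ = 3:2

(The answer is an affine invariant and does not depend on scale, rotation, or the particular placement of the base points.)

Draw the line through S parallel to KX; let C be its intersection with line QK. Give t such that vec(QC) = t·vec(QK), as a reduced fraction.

Choose coordinates E = (0, 0), X = (1, 0), S = (0, 1), Q = (5, 1).
1. K lies on line EQ with EK:KQ = 3:2 ⇒ K = (3, 3/5)
through S parallel to KX: direction (-2, -3/5); meets QK at C = (-10, -2)
C = Q + t·(K−Q) with t = 15/2

t = 15/2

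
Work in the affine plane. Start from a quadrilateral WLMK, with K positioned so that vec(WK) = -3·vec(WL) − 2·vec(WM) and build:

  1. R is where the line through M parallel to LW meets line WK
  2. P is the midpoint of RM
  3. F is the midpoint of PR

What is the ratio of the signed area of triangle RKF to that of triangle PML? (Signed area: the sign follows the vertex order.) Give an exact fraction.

[RKF]:[PML] = -3/2

Work in coordinates with W = (0, 0), L = (1, 0), M = (0, 1), K = (-3, -2).
1. R is where the line through M parallel to LW meets line WK ⇒ R = (3/2, 1)
2. P is the midpoint of RM ⇒ P = (3/4, 1)
3. F is the midpoint of PR ⇒ F = (9/8, 1)
2·[RKF] = -9/8, 2·[PML] = 3/4
[RKF]:[PML] = -9/8:3/4 = -3/2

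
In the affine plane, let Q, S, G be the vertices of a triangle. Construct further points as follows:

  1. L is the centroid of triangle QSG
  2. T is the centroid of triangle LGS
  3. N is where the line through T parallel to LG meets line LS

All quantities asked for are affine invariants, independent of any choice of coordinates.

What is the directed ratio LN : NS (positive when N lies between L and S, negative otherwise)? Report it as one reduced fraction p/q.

Set Q = (0, 0), S = (1, 0), G = (0, 1); any affine frame gives the same invariant.
1. L is the centroid of triangle QSG ⇒ L = (1/3, 1/3)
2. T is the centroid of triangle LGS ⇒ T = (4/9, 4/9)
3. N is where the line through T parallel to LG meets line LS ⇒ N = (5/9, 2/9)
N = L + t·(S−L) with t = 1/3, so LN:NS = t:(1−t) = 1/3:2/3

LN:NS = 1/2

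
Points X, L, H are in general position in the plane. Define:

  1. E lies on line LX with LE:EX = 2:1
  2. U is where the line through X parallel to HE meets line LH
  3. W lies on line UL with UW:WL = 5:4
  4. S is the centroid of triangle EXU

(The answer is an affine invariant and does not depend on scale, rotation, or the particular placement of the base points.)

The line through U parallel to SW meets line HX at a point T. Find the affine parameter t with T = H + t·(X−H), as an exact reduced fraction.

t = -5/7

Choose coordinates X = (0, 0), L = (1, 0), H = (0, 1).
1. E lies on line LX with LE:EX = 2:1 ⇒ E = (1/3, 0)
2. U is where the line through X parallel to HE meets line LH ⇒ U = (-1/2, 3/2)
3. W lies on line UL with UW:WL = 5:4 ⇒ W = (1/3, 2/3)
4. S is the centroid of triangle EXU ⇒ S = (-1/18, 1/2)
through U parallel to SW: direction (7/18, 1/6); meets HX at T = (0, 12/7)
T = H + t·(X−H) with t = -5/7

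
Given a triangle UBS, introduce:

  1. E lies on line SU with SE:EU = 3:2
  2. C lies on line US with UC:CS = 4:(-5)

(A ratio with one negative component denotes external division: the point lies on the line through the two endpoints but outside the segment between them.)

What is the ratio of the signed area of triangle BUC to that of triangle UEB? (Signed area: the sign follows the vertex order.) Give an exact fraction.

[BUC]:[UEB] = -10

Choose coordinates U = (0, 0), B = (1, 0), S = (0, 1).
1. E lies on line SU with SE:EU = 3:2 ⇒ E = (0, 2/5)
2. C lies on line US with UC:CS = 4:(-5) ⇒ C = (0, -4)
2·[BUC] = 4, 2·[UEB] = -2/5
[BUC]:[UEB] = 4:-2/5 = -10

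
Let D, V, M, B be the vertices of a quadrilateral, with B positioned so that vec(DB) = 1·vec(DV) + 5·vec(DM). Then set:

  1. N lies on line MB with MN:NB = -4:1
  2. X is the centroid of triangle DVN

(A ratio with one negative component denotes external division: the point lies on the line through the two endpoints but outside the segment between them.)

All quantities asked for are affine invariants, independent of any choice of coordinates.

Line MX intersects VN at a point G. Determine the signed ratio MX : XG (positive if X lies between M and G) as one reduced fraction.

MX:XG = 41/19

Assign D = (0, 0), V = (1, 0), M = (0, 1), B = (1, 5) — the answer is frame-independent, so this choice is without loss of generality.
1. N lies on line MB with MN:NB = -4:1 ⇒ N = (4/3, 19/3)
2. X is the centroid of triangle DVN ⇒ X = (7/9, 19/9)
line MX meets VN at G = (140/123, 323/123)
X = M + t·(G−M) with t = 41/60, so MX:XG = 41/60:19/60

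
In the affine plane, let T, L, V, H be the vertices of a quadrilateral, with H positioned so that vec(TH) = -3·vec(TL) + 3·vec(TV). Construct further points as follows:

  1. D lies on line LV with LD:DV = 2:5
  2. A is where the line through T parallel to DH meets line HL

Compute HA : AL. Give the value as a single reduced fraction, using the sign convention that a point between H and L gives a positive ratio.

HA:AL = -21/19

Choose coordinates T = (0, 0), L = (1, 0), V = (0, 1), H = (-3, 3).
1. D lies on line LV with LD:DV = 2:5 ⇒ D = (5/7, 2/7)
2. A is where the line through T parallel to DH meets line HL ⇒ A = (39, -57/2)
A = H + t·(L−H) with t = 21/2, so HA:AL = t:(1−t) = 21/2:-19/2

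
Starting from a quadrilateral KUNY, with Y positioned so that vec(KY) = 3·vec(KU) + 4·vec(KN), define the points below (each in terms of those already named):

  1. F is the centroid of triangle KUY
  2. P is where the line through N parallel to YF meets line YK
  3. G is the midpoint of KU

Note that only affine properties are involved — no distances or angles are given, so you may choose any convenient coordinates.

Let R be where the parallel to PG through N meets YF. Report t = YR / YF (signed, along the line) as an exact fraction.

Set K = (0, 0), U = (1, 0), N = (0, 1), Y = (3, 4); any affine frame gives the same invariant.
1. F is the centroid of triangle KUY ⇒ F = (4/3, 4/3)
2. P is where the line through N parallel to YF meets line YK ⇒ P = (-15/4, -5)
3. G is the midpoint of KU ⇒ G = (1/2, 0)
through N parallel to PG: direction (17/4, 5); meets YF at R = (17/4, 6)
R = Y + t·(F−Y) with t = -3/4

t = -3/4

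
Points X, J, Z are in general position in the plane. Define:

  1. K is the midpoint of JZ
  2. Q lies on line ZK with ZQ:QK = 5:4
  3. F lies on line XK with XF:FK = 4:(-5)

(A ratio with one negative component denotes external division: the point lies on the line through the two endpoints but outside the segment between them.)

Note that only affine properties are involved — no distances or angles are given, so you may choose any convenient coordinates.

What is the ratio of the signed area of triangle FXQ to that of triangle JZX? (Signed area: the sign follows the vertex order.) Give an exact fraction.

[FXQ]:[JZX] = 8/9

Work in coordinates with X = (0, 0), J = (1, 0), Z = (0, 1).
1. K is the midpoint of JZ ⇒ K = (1/2, 1/2)
2. Q lies on line ZK with ZQ:QK = 5:4 ⇒ Q = (5/18, 13/18)
3. F lies on line XK with XF:FK = 4:(-5) ⇒ F = (-2, -2)
2·[FXQ] = 8/9, 2·[JZX] = 1
[FXQ]:[JZX] = 8/9:1 = 8/9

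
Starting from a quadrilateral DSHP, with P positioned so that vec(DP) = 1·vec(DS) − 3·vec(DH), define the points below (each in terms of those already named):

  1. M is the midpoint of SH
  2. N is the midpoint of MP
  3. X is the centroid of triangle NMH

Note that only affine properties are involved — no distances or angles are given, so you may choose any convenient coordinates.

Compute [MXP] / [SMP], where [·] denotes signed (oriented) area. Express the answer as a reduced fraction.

[MXP]:[SMP] = 1/3

Assign D = (0, 0), S = (1, 0), H = (0, 1), P = (1, -3) — the answer is frame-independent, so this choice is without loss of generality.
1. M is the midpoint of SH ⇒ M = (1/2, 1/2)
2. N is the midpoint of MP ⇒ N = (3/4, -5/4)
3. X is the centroid of triangle NMH ⇒ X = (5/12, 1/12)
2·[MXP] = 1/2, 2·[SMP] = 3/2
[MXP]:[SMP] = 1/2:3/2 = 1/3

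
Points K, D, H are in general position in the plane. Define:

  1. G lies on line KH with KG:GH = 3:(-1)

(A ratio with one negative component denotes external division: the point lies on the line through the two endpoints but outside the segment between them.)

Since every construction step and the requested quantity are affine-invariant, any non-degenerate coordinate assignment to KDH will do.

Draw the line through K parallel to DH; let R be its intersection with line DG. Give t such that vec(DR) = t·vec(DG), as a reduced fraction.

t = -2

Assign K = (0, 0), D = (1, 0), H = (0, 1) — the answer is frame-independent, so this choice is without loss of generality.
1. G lies on line KH with KG:GH = 3:(-1) ⇒ G = (0, 3/2)
through K parallel to DH: direction (-1, 1); meets DG at R = (3, -3)
R = D + t·(G−D) with t = -2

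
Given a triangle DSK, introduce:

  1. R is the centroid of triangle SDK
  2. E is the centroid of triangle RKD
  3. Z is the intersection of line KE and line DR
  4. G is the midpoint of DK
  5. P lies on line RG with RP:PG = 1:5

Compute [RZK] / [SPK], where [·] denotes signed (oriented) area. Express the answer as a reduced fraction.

[RZK]:[SPK] = 6/13

Work in coordinates with D = (0, 0), S = (1, 0), K = (0, 1).
1. R is the centroid of triangle SDK ⇒ R = (1/3, 1/3)
2. E is the centroid of triangle RKD ⇒ E = (1/9, 4/9)
3. Z is the intersection of line KE and line DR ⇒ Z = (1/6, 1/6)
4. G is the midpoint of DK ⇒ G = (0, 1/2)
5. P lies on line RG with RP:PG = 1:5 ⇒ P = (5/18, 13/36)
2·[RZK] = -1/6, 2·[SPK] = -13/36
[RZK]:[SPK] = -1/6:-13/36 = 6/13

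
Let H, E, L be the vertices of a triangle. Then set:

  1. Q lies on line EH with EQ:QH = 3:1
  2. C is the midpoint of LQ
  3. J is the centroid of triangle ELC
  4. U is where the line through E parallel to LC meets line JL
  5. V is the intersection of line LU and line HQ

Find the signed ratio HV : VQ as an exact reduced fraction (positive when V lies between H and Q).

HV:VQ = -3/2

Choose coordinates H = (0, 0), E = (1, 0), L = (0, 1).
1. Q lies on line EH with EQ:QH = 3:1 ⇒ Q = (1/4, 0)
2. C is the midpoint of LQ ⇒ C = (1/8, 1/2)
3. J is the centroid of triangle ELC ⇒ J = (3/8, 1/2)
4. U is where the line through E parallel to LC meets line JL ⇒ U = (9/8, -1/2)
5. V is the intersection of line LU and line HQ ⇒ V = (3/4, 0)
V = H + t·(Q−H) with t = 3, so HV:VQ = t:(1−t) = 3:-2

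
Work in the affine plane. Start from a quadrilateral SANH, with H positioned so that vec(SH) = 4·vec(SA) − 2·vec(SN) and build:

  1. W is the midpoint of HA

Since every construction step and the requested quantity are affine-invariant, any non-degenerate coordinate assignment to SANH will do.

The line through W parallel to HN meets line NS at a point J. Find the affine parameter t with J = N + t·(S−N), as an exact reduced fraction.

Assign S = (0, 0), A = (1, 0), N = (0, 1), H = (4, -2) — the answer is frame-independent, so this choice is without loss of generality.
1. W is the midpoint of HA ⇒ W = (5/2, -1)
through W parallel to HN: direction (-4, 3); meets NS at J = (0, 7/8)
J = N + t·(S−N) with t = 1/8

t = 1/8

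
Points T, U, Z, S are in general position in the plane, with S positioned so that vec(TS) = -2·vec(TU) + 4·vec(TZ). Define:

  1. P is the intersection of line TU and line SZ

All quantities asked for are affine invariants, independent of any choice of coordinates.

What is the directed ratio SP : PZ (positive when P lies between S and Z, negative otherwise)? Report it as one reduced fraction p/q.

Choose coordinates T = (0, 0), U = (1, 0), Z = (0, 1), S = (-2, 4).
1. P is the intersection of line TU and line SZ ⇒ P = (2/3, 0)
P = S + t·(Z−S) with t = 4/3, so SP:PZ = t:(1−t) = 4/3:-1/3

SP:PZ = -4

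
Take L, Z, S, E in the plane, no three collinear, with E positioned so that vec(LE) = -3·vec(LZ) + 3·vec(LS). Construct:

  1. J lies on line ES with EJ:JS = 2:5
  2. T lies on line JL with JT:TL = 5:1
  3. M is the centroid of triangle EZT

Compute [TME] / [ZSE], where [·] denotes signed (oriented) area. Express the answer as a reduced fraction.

[TME]:[ZSE] = 103/126

Work in coordinates with L = (0, 0), Z = (1, 0), S = (0, 1), E = (-3, 3).
1. J lies on line ES with EJ:JS = 2:5 ⇒ J = (-15/7, 17/7)
2. T lies on line JL with JT:TL = 5:1 ⇒ T = (-5/14, 17/42)
3. M is the centroid of triangle EZT ⇒ M = (-11/14, 143/126)
2·[TME] = 103/126, 2·[ZSE] = 1
[TME]:[ZSE] = 103/126:1 = 103/126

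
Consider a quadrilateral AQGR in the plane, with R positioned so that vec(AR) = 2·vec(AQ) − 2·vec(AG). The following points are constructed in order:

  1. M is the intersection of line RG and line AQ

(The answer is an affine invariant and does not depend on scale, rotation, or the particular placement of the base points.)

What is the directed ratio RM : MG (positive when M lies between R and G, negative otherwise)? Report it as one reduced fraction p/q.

RM:MG = 2

Assign A = (0, 0), Q = (1, 0), G = (0, 1), R = (2, -2) — the answer is frame-independent, so this choice is without loss of generality.
1. M is the intersection of line RG and line AQ ⇒ M = (2/3, 0)
M = R + t·(G−R) with t = 2/3, so RM:MG = t:(1−t) = 2/3:1/3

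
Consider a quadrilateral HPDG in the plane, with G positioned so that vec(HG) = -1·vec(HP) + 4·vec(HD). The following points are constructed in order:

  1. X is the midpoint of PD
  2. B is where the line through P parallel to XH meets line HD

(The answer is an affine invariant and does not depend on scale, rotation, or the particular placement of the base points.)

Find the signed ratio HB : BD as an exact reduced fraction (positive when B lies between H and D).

HB:BD = -1/2

Choose coordinates H = (0, 0), P = (1, 0), D = (0, 1), G = (-1, 4).
1. X is the midpoint of PD ⇒ X = (1/2, 1/2)
2. B is where the line through P parallel to XH meets line HD ⇒ B = (0, -1)
B = H + t·(D−H) with t = -1, so HB:BD = t:(1−t) = -1:2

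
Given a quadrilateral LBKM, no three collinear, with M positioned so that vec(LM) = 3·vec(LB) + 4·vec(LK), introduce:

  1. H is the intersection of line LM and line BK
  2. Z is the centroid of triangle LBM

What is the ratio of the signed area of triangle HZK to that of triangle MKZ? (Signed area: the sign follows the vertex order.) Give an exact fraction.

[HZK]:[MKZ] = 5/21

Choose coordinates L = (0, 0), B = (1, 0), K = (0, 1), M = (3, 4).
1. H is the intersection of line LM and line BK ⇒ H = (3/7, 4/7)
2. Z is the centroid of triangle LBM ⇒ Z = (4/3, 4/3)
2·[HZK] = 5/7, 2·[MKZ] = 3
[HZK]:[MKZ] = 5/7:3 = 5/21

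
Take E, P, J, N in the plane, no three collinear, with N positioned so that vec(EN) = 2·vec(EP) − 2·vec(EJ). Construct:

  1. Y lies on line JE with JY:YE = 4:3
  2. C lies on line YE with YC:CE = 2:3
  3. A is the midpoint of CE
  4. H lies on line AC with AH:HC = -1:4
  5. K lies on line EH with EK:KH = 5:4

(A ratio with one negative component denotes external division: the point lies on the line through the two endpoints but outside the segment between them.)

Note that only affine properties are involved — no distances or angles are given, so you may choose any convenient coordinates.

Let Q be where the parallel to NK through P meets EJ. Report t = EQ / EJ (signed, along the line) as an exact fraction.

t = 43/42

Set E = (0, 0), P = (1, 0), J = (0, 1), N = (2, -2); any affine frame gives the same invariant.
1. Y lies on line JE with JY:YE = 4:3 ⇒ Y = (0, 3/7)
2. C lies on line YE with YC:CE = 2:3 ⇒ C = (0, 9/35)
3. A is the midpoint of CE ⇒ A = (0, 9/70)
4. H lies on line AC with AH:HC = -1:4 ⇒ H = (0, 3/35)
5. K lies on line EH with EK:KH = 5:4 ⇒ K = (0, 1/21)
through P parallel to NK: direction (-2, 43/21); meets EJ at Q = (0, 43/42)
Q = E + t·(J−E) with t = 43/42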